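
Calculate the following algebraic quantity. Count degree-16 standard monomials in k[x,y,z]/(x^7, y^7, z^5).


Need i<7, j<7, k<5 with i+j+k=16.
For each i, j ranges over max(0,16-i-4)..min(6,16-i):
  i=0: j in [12,6] -> 0
  i=1: j in [11,6] -> 0
  i=2: j in [10,6] -> 0
  i=3: j in [9,6] -> 0
  i=4: j in [8,6] -> 0
  i=5: j in [7,6] -> 0
  i=6: j in [6,6] -> 1
H(16) = 0+0+0+0+0+0+1 = 1


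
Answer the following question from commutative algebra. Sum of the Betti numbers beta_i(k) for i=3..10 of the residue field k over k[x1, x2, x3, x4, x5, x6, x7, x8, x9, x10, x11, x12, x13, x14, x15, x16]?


Koszul resolution: beta_i(k)=C(n,i), n=16
C(16,3)=560, C(16,4)=1820, C(16,5)=4368, C(16,6)=8008, C(16,7)=11440, C(16,8)=12870, C(16,9)=11440, C(16,10)=8008
Sum=58514


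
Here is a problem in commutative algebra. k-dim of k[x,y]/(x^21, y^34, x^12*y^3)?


k[x,y]/I, I = (x^21, y^34, x^12*y^3)
Rect: 21x34=714. Corner: (21-12)x(34-3)=279.
dim = 714-279 = 435


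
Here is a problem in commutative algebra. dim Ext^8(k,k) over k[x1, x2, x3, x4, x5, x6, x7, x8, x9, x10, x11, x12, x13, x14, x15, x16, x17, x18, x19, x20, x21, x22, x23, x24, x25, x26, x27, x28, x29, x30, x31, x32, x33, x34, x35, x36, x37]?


C(n,i)=C(37,8)=38608020


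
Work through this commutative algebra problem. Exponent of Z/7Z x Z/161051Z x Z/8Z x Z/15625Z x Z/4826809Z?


Exponent = lcm of the cyclic orders; pairwise coprime => product.
7^1*11^5*2^3*5^6*13^6=7*161051*8*15625*4826809=680192114226625000


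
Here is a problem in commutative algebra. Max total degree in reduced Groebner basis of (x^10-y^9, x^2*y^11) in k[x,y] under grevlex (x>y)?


LT(f1)=x^10, LT(f2)=x^2y^11, lcm=x^10y^11
S(f1,f2) = y^11*f1 - x^8*f2 = -y^20
Reduced GB = {f1, f2, y^20}; degrees 10, 13, 20
Max = 20


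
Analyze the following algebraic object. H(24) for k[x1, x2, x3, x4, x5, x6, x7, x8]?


C(d+n-1,n-1)=C(31,7)=2629575


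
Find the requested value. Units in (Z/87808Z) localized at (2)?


Local ring = Z/256Z.
phi(256) = 2^7*(2-1) = 128


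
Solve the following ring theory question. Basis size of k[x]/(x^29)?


Basis: 1,x,...,x^28
dim=29


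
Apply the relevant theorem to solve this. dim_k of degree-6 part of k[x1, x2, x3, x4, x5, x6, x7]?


C(d+n-1,n-1)=C(12,6)=924


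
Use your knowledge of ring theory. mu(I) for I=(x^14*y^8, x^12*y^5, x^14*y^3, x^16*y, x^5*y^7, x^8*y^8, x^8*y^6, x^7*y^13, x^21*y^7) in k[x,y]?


Remove redundant (divisible by others).
x^14*y^8 redundant.
x^8*y^8 redundant.
x^21*y^7 redundant.
x^7*y^13 redundant.
Min: x^16*y, x^14*y^3, x^12*y^5, x^8*y^6, x^5*y^7
Count=5


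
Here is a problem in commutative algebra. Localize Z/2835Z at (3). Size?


3-primary part: 2835=3^4*35
Size=3^4=81


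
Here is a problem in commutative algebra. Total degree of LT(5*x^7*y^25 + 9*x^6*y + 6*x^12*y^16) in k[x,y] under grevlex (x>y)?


LT: 5*x^7*y^25
deg_x=7, deg_y=25
Total=7+25=32


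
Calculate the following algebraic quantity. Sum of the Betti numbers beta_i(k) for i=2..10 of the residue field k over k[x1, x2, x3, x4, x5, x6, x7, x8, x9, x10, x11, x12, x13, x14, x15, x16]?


Koszul resolution: beta_i(k)=C(n,i), n=16
C(16,2)=120, C(16,3)=560, C(16,4)=1820, C(16,5)=4368, C(16,6)=8008, C(16,7)=11440, C(16,8)=12870, C(16,9)=11440, C(16,10)=8008
Sum=58634


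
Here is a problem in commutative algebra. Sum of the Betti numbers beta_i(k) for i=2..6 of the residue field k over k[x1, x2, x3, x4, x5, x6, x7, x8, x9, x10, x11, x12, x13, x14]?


Koszul resolution: beta_i(k)=C(n,i), n=14
C(14,2)=91, C(14,3)=364, C(14,4)=1001, C(14,5)=2002, C(14,6)=3003
Sum=6461


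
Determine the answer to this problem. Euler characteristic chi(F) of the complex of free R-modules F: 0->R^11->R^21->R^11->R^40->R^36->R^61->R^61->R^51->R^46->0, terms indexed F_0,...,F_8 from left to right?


chi = sum (-1)^i * rank:
(-1)^0*11=11
(-1)^1*21=-21
(-1)^2*11=11
(-1)^3*40=-40
(-1)^4*36=36
(-1)^5*61=-61
(-1)^6*61=61
(-1)^7*51=-51
(-1)^8*46=46
chi=-8


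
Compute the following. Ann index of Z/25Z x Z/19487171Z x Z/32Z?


Exponent = lcm of the cyclic orders; pairwise coprime => product.
5^2*11^7*2^5=25*19487171*32=15589736800


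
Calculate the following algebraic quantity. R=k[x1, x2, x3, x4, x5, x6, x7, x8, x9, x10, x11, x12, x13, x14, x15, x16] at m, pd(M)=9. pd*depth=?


pd+depth=16
depth=16-9=7
pd*depth=9*7=63


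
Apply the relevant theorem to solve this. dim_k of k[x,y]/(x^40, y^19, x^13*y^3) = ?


k[x,y]/I, I = (x^40, y^19, x^13*y^3)
Rect: 40x19=760. Corner: (40-13)x(19-3)=432.
dim = 760-432 = 328


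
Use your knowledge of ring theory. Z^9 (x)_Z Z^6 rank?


rank(M(x)N) = rank(M)*rank(N)
9*6 = 54


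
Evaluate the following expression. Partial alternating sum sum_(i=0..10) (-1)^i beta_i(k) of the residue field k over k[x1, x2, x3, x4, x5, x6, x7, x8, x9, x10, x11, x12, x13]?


Koszul resolution: beta_i(k)=C(n,i), n=13
sum_(i=0..p) (-1)^i C(n,i) = (-1)^p C(n-1,p)
(-1)^10*C(12,10) = (-1)^10*66 = 66


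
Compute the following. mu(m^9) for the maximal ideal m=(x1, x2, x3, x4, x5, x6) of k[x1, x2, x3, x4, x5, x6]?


Graded Nakayama: mu(m^d) = dim_k (m^d/m^(d+1)) = #degree-9 monomials in 6 vars
C(n+d-1,d)=C(14,9)=2002


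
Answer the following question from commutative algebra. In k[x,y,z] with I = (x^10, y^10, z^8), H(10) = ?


Need i<10, j<10, k<8 with i+j+k=10.
For each i, j ranges over max(0,10-i-7)..min(9,10-i):
  i=0: j in [3,9] -> 7
  i=1: j in [2,9] -> 8
  i=2: j in [1,8] -> 8
  i=3: j in [0,7] -> 8
  i=4: j in [0,6] -> 7
  i=5: j in [0,5] -> 6
  i=6: j in [0,4] -> 5
  i=7: j in [0,3] -> 4
  i=8: j in [0,2] -> 3
  i=9: j in [0,1] -> 2
H(10) = 7+8+8+8+7+6+5+4+3+2 = 58


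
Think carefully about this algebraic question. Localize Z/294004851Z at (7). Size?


7-primary part: 294004851=7^8*51
Size=7^8=5764801


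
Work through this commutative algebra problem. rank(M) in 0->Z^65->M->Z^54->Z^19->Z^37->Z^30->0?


Alt sum=0:
(-1)^0*65 + (-1)^1*? + (-1)^2*54 + (-1)^3*19 + (-1)^4*37 + (-1)^5*30=0
rank(M)=107


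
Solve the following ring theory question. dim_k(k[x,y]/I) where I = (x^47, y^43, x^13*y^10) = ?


k[x,y]/I, I = (x^47, y^43, x^13*y^10)
Rect: 47x43=2021. Corner: (47-13)x(43-10)=1122.
dim = 2021-1122 = 899


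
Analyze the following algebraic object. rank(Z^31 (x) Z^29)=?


rank(M(x)N) = rank(M)*rank(N)
31*29 = 899


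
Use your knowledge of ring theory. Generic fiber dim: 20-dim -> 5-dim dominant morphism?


dim(fiber)=dim(X)-dim(Y)=20-5=15


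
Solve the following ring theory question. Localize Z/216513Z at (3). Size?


3-primary part: 216513=3^9*11
Size=3^9=19683


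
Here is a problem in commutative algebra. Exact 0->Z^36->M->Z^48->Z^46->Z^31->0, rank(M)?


Alt sum=0:
(-1)^0*36 + (-1)^1*? + (-1)^2*48 + (-1)^3*46 + (-1)^4*31=0
rank(M)=69


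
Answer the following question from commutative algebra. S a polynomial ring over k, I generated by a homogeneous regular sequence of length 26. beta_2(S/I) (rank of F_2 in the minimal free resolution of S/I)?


Regular sequence => Koszul complex is the minimal free resolution.
Syz_1 minimally generated by Koszul relations f_i*e_j - f_j*e_i (i<j): mu(Syz_1) = beta_2 = C(m,2) = m(m-1)/2
m=26
26*25/2 = 325


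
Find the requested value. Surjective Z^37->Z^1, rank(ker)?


rank(ker) = 37-1 = 36


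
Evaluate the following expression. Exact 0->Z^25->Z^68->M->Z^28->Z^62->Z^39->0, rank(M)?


Alt sum=0:
(-1)^0*25 + (-1)^1*68 + (-1)^2*? + (-1)^3*28 + (-1)^4*62 + (-1)^5*39=0
rank(M)=48


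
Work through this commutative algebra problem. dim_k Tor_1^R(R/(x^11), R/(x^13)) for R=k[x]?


Tor_1(R/I,R/J)=(I cap J)/IJ=(x^13)/(x^24)
dim=24-13=min(11,13)=11


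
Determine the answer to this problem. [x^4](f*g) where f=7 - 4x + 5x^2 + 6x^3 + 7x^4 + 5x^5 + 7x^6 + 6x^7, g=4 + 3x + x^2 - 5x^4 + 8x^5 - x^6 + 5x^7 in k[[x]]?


[x^4] = sum a_i*b_j, i+j=4
  7*-5=-35
  5*1=5
  6*3=18
  7*4=28
Sum=16


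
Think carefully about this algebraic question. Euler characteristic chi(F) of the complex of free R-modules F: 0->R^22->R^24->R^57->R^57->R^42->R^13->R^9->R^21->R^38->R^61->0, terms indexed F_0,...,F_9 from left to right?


chi = sum (-1)^i * rank:
(-1)^0*22=22
(-1)^1*24=-24
(-1)^2*57=57
(-1)^3*57=-57
(-1)^4*42=42
(-1)^5*13=-13
(-1)^6*9=9
(-1)^7*21=-21
(-1)^8*38=38
(-1)^9*61=-61
chi=-8


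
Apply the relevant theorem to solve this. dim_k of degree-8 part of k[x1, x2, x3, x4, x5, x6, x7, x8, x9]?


C(d+n-1,n-1)=C(16,8)=12870


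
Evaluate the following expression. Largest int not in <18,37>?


gcd(18,37)=1 => F=ab-a-b=18*37-18-37=666-55=611


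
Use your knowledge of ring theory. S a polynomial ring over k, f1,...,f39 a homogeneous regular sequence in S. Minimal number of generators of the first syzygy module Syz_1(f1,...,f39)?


Regular sequence => Koszul complex is the minimal free resolution.
Syz_1 minimally generated by Koszul relations f_i*e_j - f_j*e_i (i<j): mu(Syz_1) = beta_2 = C(m,2) = m(m-1)/2
m=39
39*38/2 = 741


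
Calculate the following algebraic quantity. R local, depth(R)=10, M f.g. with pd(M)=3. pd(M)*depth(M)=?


pd+depth=10
depth=10-3=7
pd*depth=3*7=21


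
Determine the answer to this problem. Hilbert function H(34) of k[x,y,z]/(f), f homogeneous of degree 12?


C(36,2)-C(24,2)=630-276=354


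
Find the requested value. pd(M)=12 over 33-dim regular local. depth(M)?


pd+depth=depth(R)=33
depth=33-12=21


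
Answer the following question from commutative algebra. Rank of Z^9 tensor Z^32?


rank(M(x)N) = rank(M)*rank(N)
9*32 = 288


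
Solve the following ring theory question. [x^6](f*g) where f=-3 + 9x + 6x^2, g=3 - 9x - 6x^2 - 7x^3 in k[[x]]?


[x^6] = sum a_i*b_j, i+j=6
Sum=0


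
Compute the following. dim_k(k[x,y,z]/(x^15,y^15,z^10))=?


Basis: x^iy^jz^k, i<15,j<15,k<10
15*15*10=2250


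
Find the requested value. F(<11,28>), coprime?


gcd(11,28)=1 => F=ab-a-b=11*28-11-28=308-39=269


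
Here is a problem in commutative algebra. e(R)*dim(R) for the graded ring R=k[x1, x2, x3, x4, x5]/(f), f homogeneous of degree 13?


e(R)=deg(f)=13, dim(R)=5-1=4
e*dim=13*4=52


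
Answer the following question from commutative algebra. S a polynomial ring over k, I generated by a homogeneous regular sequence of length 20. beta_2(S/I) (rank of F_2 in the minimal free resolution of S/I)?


Regular sequence => Koszul complex is the minimal free resolution.
Syz_1 minimally generated by Koszul relations f_i*e_j - f_j*e_i (i<j): mu(Syz_1) = beta_2 = C(m,2) = m(m-1)/2
m=20
20*19/2 = 190


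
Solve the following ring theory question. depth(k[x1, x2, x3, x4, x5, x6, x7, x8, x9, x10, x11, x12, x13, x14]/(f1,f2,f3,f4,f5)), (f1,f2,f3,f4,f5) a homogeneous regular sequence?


depth(R)=14
depth(R/I)=14-5=9


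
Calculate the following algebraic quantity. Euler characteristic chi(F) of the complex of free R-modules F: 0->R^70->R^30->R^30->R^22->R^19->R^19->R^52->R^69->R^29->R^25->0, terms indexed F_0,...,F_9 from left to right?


chi = sum (-1)^i * rank:
(-1)^0*70=70
(-1)^1*30=-30
(-1)^2*30=30
(-1)^3*22=-22
(-1)^4*19=19
(-1)^5*19=-19
(-1)^6*52=52
(-1)^7*69=-69
(-1)^8*29=29
(-1)^9*25=-25
chi=35


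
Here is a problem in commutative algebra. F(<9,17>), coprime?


gcd(9,17)=1 => F=ab-a-b=9*17-9-17=153-26=127


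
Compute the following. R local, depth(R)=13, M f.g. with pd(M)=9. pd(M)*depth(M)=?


pd+depth=13
depth=13-9=4
pd*depth=9*4=36


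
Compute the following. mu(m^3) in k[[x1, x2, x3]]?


C(n+d-1,d)=C(5,3)=10


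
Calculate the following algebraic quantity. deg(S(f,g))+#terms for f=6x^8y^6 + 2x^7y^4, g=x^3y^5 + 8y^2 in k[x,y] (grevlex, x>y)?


LT(f)=6x^8y^6, LT(g)=x^3y^5
lcm(LM)=x^8y^6
S(f,g) (scaled by 6 to clear denominators) = 1*f - 6x^5y*g = 2x^7y^4 - 48x^5y^3
2 terms, deg 11.
11+2=13


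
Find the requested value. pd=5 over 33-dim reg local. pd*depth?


pd+depth=33
depth=33-5=28
pd*depth=5*28=140


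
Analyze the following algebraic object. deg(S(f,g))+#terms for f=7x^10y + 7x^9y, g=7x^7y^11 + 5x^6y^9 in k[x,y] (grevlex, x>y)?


LT(f)=7x^10y, LT(g)=7x^7y^11
lcm(LM)=x^10y^11
S(f,g) (scaled by 49 to clear denominators) = 7y^10*f - 7x^3*g = 49x^9y^11 - 35x^9y^9
2 terms, deg 20.
20+2=22


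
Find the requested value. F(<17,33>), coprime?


gcd(17,33)=1 => F=ab-a-b=17*33-17-33=561-50=511


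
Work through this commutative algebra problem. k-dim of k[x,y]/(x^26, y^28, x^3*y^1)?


k[x,y]/I, I = (x^26, y^28, x^3*y^1)
Rect: 26x28=728. Corner: (26-3)x(28-1)=621.
dim = 728-621 = 107


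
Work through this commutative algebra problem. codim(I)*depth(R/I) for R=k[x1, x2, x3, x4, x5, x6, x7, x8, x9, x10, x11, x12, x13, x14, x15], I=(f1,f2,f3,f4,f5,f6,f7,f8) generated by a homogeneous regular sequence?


codim=8, depth=dim(R/I)=15-8=7
Product=8*7=56


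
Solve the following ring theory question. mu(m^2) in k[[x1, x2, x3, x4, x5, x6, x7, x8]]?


C(n+d-1,d)=C(9,2)=36


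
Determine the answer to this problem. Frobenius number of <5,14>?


gcd(5,14)=1 => F=ab-a-b=5*14-5-14=70-19=51


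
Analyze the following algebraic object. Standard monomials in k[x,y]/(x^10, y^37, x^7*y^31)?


k[x,y]/I, I = (x^10, y^37, x^7*y^31)
Rect: 10x37=370. Corner: (10-7)x(37-31)=18.
dim = 370-18 = 352


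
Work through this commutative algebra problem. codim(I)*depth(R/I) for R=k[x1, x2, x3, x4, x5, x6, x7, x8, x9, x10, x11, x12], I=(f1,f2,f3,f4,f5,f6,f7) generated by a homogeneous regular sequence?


codim=7, depth=dim(R/I)=12-7=5
Product=7*5=35


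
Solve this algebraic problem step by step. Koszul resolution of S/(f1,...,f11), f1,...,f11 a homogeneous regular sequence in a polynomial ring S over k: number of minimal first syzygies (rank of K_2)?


Regular sequence => Koszul complex is the minimal free resolution.
Syz_1 minimally generated by Koszul relations f_i*e_j - f_j*e_i (i<j): mu(Syz_1) = beta_2 = C(m,2) = m(m-1)/2
m=11
11*10/2 = 55


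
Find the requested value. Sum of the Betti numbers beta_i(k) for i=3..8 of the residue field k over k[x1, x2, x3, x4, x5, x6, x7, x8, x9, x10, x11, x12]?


Koszul resolution: beta_i(k)=C(n,i), n=12
C(12,3)=220, C(12,4)=495, C(12,5)=792, C(12,6)=924, C(12,7)=792, C(12,8)=495
Sum=3718


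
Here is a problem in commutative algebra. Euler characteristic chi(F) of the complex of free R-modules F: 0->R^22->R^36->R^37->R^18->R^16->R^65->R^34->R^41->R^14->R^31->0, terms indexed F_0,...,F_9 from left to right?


chi = sum (-1)^i * rank:
(-1)^0*22=22
(-1)^1*36=-36
(-1)^2*37=37
(-1)^3*18=-18
(-1)^4*16=16
(-1)^5*65=-65
(-1)^6*34=34
(-1)^7*41=-41
(-1)^8*14=14
(-1)^9*31=-31
chi=-68


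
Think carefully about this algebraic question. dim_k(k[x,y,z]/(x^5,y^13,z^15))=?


Basis: x^iy^jz^k, i<5,j<13,k<15
5*13*15=975


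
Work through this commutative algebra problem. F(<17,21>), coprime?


gcd(17,21)=1 => F=ab-a-b=17*21-17-21=357-38=319


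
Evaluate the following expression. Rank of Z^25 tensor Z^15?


rank(M(x)N) = rank(M)*rank(N)
25*15 = 375


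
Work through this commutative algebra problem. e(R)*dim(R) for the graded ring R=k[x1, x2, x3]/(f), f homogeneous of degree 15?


e(R)=deg(f)=15, dim(R)=3-1=2
e*dim=15*2=30


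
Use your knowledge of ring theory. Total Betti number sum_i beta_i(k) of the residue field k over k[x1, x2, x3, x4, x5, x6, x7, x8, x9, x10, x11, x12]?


Koszul resolution: beta_i(k)=C(n,i), n=12
sum_i C(12,i) = 2^12 = 4096


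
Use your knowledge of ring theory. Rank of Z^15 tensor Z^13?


rank(M(x)N) = rank(M)*rank(N)
15*13 = 195


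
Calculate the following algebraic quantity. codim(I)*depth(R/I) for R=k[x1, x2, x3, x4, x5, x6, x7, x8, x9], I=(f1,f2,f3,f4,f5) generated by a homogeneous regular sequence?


codim=5, depth=dim(R/I)=9-5=4
Product=5*4=20


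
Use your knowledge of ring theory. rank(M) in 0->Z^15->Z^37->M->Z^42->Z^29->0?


Alt sum=0:
(-1)^0*15 + (-1)^1*37 + (-1)^2*? + (-1)^3*42 + (-1)^4*29=0
rank(M)=35


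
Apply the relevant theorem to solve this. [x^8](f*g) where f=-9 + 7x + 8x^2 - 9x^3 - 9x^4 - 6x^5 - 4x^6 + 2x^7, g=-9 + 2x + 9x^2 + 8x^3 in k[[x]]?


[x^8] = sum a_i*b_j, i+j=8
  -6*8=-48
  -4*9=-36
  2*2=4
Sum=-80


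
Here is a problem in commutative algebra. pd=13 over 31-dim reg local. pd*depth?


pd+depth=31
depth=31-13=18
pd*depth=13*18=234


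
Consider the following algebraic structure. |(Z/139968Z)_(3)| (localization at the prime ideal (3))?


3-primary part: 139968=3^7*64
Size=3^7=2187


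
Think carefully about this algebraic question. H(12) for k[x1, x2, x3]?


C(d+n-1,n-1)=C(14,2)=91


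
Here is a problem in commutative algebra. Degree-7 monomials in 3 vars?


C(d+n-1,n-1)=C(9,2)=36


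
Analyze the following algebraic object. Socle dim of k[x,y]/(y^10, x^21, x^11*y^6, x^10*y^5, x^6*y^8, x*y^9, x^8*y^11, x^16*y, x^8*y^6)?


Socle = ann(m) = span of standard monomials u with x*u, y*u in I (staircase corners).
Redundant generators: x^11*y^6, x^8*y^11
Minimal generators: x^21, x^16*y, x^10*y^5, x^8*y^6, x^6*y^8, x*y^9, y^10
Corners: y^9, x^5y^8, x^7y^7, x^9y^5, x^15y^4, x^20
Socle dim=6


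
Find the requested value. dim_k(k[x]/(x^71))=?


Basis: 1,x,...,x^70
dim=71


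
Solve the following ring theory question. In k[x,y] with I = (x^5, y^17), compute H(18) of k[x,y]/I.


k[x,y], I = (x^5, y^17), d = 18
Need i < 5 and d-i < 17.
Range: 2 <= i <= 4.
H(18) = 3


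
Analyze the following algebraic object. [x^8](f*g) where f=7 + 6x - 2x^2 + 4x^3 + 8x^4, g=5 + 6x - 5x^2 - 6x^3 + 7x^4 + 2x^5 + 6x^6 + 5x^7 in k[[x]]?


[x^8] = sum a_i*b_j, i+j=8
  6*5=30
  -2*6=-12
  4*2=8
  8*7=56
Sum=82


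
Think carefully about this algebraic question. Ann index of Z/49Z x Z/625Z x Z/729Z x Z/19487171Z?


Exponent = lcm of the cyclic orders; pairwise coprime => product.
7^2*5^4*3^6*11^7=49*625*729*19487171=435063272056875


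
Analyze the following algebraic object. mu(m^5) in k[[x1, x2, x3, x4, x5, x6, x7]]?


C(n+d-1,d)=C(11,5)=462


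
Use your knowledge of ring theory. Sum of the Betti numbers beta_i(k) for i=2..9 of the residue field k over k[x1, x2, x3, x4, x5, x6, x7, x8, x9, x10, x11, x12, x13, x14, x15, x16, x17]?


Koszul resolution: beta_i(k)=C(n,i), n=17
C(17,2)=136, C(17,3)=680, C(17,4)=2380, C(17,5)=6188, C(17,6)=12376, C(17,7)=19448, C(17,8)=24310, C(17,9)=24310
Sum=89828


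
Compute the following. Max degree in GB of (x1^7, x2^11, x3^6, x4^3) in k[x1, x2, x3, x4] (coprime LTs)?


Pure powers, coprime LTs => already GB.
Degrees: 7, 11, 6, 3
Max=11


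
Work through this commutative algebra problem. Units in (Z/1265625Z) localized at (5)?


Local ring = Z/15625Z.
phi(15625) = 5^5*(5-1) = 12500


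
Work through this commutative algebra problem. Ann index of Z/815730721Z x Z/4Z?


Exponent = lcm of the cyclic orders; pairwise coprime => product.
13^8*2^2=815730721*4=3262922884


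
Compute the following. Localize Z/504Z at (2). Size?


2-primary part: 504=2^3*63
Size=2^3=8


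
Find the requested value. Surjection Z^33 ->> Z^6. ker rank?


rank(ker) = 33-6 = 27


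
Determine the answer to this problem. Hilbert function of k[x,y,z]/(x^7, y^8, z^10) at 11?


Need i<7, j<8, k<10 with i+j+k=11.
For each i, j ranges over max(0,11-i-9)..min(7,11-i):
  i=0: j in [2,7] -> 6
  i=1: j in [1,7] -> 7
  i=2: j in [0,7] -> 8
  i=3: j in [0,7] -> 8
  i=4: j in [0,7] -> 8
  i=5: j in [0,6] -> 7
  i=6: j in [0,5] -> 6
H(11) = 6+7+8+8+8+7+6 = 50


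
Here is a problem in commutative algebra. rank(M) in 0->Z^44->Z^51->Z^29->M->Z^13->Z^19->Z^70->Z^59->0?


Alt sum=0:
(-1)^0*44 + (-1)^1*51 + (-1)^2*29 + (-1)^3*? + (-1)^4*13 + (-1)^5*19 + (-1)^6*70 + (-1)^7*59=0
rank(M)=27


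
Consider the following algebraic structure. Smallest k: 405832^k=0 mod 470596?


405832^k mod 470596:
k=1: 405832
k=2: 424144
k=3: 367696
k=4: 105644
k=5: 67228
k=6: 0
First zero at k = 6


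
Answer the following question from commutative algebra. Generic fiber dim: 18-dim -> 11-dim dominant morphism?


dim(fiber)=dim(X)-dim(Y)=18-11=7


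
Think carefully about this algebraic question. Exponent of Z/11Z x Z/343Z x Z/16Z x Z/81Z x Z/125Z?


Exponent = lcm of the cyclic orders; pairwise coprime => product.
11^1*7^3*2^4*3^4*5^3=11*343*16*81*125=611226000


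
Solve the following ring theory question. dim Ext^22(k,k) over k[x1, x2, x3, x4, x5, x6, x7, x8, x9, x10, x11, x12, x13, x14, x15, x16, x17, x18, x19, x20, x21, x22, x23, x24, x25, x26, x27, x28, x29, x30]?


C(n,i)=C(30,22)=5852925


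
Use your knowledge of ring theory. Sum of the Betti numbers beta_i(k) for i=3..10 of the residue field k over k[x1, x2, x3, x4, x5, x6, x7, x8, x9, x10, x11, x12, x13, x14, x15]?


Koszul resolution: beta_i(k)=C(n,i), n=15
C(15,3)=455, C(15,4)=1365, C(15,5)=3003, C(15,6)=5005, C(15,7)=6435, C(15,8)=6435, C(15,9)=5005, C(15,10)=3003
Sum=30706


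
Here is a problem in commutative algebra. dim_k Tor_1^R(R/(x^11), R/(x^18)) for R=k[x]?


Tor_1(R/I,R/J)=(I cap J)/IJ=(x^18)/(x^29)
dim=29-18=min(11,18)=11


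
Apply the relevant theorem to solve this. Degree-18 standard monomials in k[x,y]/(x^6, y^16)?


k[x,y], I = (x^6, y^16), d = 18
Need i < 6 and d-i < 16.
Range: 3 <= i <= 5.
H(18) = 3


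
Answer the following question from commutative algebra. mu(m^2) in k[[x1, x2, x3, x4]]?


C(n+d-1,d)=C(5,2)=10


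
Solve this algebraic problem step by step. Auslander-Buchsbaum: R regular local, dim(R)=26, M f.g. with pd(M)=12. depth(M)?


pd+depth=depth(R)=26
depth=26-12=14


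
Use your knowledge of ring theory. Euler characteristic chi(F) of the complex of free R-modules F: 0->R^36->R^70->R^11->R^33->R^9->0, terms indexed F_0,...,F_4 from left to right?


chi = sum (-1)^i * rank:
(-1)^0*36=36
(-1)^1*70=-70
(-1)^2*11=11
(-1)^3*33=-33
(-1)^4*9=9
chi=-47


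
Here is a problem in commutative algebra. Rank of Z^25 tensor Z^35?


rank(M(x)N) = rank(M)*rank(N)
25*35 = 875


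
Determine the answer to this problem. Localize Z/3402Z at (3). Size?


3-primary part: 3402=3^5*14
Size=3^5=243


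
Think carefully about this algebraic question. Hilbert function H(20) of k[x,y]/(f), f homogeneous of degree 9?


H(t)=d for t>=d-1.
d=9, t=20
H(20)=9


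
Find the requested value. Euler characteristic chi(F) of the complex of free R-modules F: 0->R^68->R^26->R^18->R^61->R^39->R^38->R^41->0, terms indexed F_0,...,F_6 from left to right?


chi = sum (-1)^i * rank:
(-1)^0*68=68
(-1)^1*26=-26
(-1)^2*18=18
(-1)^3*61=-61
(-1)^4*39=39
(-1)^5*38=-38
(-1)^6*41=41
chi=41


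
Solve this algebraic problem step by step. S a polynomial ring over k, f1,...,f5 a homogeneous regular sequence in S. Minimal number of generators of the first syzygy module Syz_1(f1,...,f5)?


Regular sequence => Koszul complex is the minimal free resolution.
Syz_1 minimally generated by Koszul relations f_i*e_j - f_j*e_i (i<j): mu(Syz_1) = beta_2 = C(m,2) = m(m-1)/2
m=5
5*4/2 = 10


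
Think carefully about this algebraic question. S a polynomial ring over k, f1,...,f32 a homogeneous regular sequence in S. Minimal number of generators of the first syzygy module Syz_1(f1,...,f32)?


Regular sequence => Koszul complex is the minimal free resolution.
Syz_1 minimally generated by Koszul relations f_i*e_j - f_j*e_i (i<j): mu(Syz_1) = beta_2 = C(m,2) = m(m-1)/2
m=32
32*31/2 = 496


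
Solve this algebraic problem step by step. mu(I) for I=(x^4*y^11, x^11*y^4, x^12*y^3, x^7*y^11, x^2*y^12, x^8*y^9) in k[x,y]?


Remove redundant (divisible by others).
x^7*y^11 redundant.
Min: x^12*y^3, x^11*y^4, x^8*y^9, x^4*y^11, x^2*y^12
Count=5


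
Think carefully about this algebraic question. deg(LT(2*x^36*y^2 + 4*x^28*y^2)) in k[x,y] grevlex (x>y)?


LT: 2*x^36*y^2
deg_x=36, deg_y=2
Total=36+2=38


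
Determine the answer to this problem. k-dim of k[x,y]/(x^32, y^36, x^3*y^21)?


k[x,y]/I, I = (x^32, y^36, x^3*y^21)
Rect: 32x36=1152. Corner: (32-3)x(36-21)=435.
dim = 1152-435 = 717


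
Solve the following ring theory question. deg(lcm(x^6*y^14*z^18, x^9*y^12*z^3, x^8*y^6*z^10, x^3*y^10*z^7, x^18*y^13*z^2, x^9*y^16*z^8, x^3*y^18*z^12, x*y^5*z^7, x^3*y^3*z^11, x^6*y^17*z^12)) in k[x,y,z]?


lcm = componentwise max:
x: max(6,9,8,3,18,9,3,1,3,6)=18
y: max(14,12,6,10,13,16,18,5,3,17)=18
z: max(18,3,10,7,2,8,12,7,11,12)=18
Total=18+18+18=54


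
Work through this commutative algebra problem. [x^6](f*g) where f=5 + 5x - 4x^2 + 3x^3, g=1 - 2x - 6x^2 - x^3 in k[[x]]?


[x^6] = sum a_i*b_j, i+j=6
  3*-1=-3
Sum=-3


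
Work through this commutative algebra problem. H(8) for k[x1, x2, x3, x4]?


C(d+n-1,n-1)=C(11,3)=165


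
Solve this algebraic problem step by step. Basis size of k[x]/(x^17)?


Basis: 1,x,...,x^16
dim=17


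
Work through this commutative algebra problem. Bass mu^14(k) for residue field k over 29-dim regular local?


C(n,i)=C(29,14)=77558760


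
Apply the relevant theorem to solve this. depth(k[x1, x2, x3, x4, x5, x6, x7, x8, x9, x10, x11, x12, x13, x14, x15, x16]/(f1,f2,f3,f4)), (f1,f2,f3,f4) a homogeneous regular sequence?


depth(R)=16
depth(R/I)=16-4=12


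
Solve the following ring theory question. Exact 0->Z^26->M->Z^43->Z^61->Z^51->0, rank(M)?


Alt sum=0:
(-1)^0*26 + (-1)^1*? + (-1)^2*43 + (-1)^3*61 + (-1)^4*51=0
rank(M)=59


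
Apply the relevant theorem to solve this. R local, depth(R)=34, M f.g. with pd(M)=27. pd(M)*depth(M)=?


pd+depth=34
depth=34-27=7
pd*depth=27*7=189


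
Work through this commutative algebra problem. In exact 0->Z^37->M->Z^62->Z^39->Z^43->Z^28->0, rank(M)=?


Alt sum=0:
(-1)^0*37 + (-1)^1*? + (-1)^2*62 + (-1)^3*39 + (-1)^4*43 + (-1)^5*28=0
rank(M)=75


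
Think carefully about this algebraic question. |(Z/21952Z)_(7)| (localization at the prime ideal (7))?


7-primary part: 21952=7^3*64
Size=7^3=343


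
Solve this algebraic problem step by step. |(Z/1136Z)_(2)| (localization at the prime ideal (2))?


2-primary part: 1136=2^4*71
Size=2^4=16


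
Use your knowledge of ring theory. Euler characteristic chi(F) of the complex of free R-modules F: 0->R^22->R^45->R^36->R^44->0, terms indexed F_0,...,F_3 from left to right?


chi = sum (-1)^i * rank:
(-1)^0*22=22
(-1)^1*45=-45
(-1)^2*36=36
(-1)^3*44=-44
chi=-31


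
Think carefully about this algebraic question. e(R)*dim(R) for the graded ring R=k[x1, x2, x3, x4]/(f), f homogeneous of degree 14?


e(R)=deg(f)=14, dim(R)=4-1=3
e*dim=14*3=42


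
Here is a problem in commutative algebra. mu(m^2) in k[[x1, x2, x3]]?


C(n+d-1,d)=C(4,2)=6


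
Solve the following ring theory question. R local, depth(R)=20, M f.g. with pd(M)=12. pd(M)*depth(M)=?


pd+depth=20
depth=20-12=8
pd*depth=12*8=96


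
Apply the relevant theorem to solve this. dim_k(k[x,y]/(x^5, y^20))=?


Basis: x^i*y^j, i<5, j<20
5*20=100


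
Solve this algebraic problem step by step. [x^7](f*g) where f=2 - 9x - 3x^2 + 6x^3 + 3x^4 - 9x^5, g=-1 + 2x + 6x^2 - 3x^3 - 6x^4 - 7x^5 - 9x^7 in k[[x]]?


[x^7] = sum a_i*b_j, i+j=7
  2*-9=-18
  -3*-7=21
  6*-6=-36
  3*-3=-9
  -9*6=-54
Sum=-96


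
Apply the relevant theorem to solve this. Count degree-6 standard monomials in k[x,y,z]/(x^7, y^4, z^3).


Need i<7, j<4, k<3 with i+j+k=6.
For each i, j ranges over max(0,6-i-2)..min(3,6-i):
  i=0: j in [4,3] -> 0
  i=1: j in [3,3] -> 1
  i=2: j in [2,3] -> 2
  i=3: j in [1,3] -> 3
  i=4: j in [0,2] -> 3
  i=5: j in [0,1] -> 2
  i=6: j in [0,0] -> 1
H(6) = 0+1+2+3+3+2+1 = 12


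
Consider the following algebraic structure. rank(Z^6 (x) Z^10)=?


rank(M(x)N) = rank(M)*rank(N)
6*10 = 60


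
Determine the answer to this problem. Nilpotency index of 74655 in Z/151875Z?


74655^k mod 151875:
k=1: 74655
k=2: 12150
k=3: 60750
k=4: 0
First zero at k = 4


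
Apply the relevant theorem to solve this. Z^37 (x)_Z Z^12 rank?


rank(M(x)N) = rank(M)*rank(N)
37*12 = 444


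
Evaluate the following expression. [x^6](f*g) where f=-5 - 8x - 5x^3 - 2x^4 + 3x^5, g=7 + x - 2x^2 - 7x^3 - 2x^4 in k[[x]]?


[x^6] = sum a_i*b_j, i+j=6
  -5*-7=35
  -2*-2=4
  3*1=3
Sum=42


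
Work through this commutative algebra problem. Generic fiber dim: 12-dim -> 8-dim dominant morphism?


dim(fiber)=dim(X)-dim(Y)=12-8=4


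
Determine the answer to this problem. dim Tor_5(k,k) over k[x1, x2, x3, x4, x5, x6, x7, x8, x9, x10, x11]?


Koszul: C(n,i)=C(11,5)=462


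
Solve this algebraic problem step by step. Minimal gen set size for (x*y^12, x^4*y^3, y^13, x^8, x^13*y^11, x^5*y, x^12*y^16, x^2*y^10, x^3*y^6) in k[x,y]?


Remove redundant (divisible by others).
x^12*y^16 redundant.
x^13*y^11 redundant.
Min: x^8, x^5*y, x^4*y^3, x^3*y^6, x^2*y^10, x*y^12, y^13
Count=7


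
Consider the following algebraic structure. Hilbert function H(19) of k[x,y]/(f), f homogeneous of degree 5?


H(t)=d for t>=d-1.
d=5, t=19
H(19)=5


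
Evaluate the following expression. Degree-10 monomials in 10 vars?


C(d+n-1,n-1)=C(19,9)=92378


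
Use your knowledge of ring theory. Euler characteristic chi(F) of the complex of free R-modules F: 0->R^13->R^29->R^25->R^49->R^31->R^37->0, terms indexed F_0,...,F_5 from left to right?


chi = sum (-1)^i * rank:
(-1)^0*13=13
(-1)^1*29=-29
(-1)^2*25=25
(-1)^3*49=-49
(-1)^4*31=31
(-1)^5*37=-37
chi=-46


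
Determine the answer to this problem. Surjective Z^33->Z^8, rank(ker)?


rank(ker) = 33-8 = 25


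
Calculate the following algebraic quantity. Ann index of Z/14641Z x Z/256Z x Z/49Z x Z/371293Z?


Exponent = lcm of the cyclic orders; pairwise coprime => product.
11^4*2^8*7^2*13^5=14641*256*49*371293=68190448598272


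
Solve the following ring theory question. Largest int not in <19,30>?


gcd(19,30)=1 => F=ab-a-b=19*30-19-30=570-49=521


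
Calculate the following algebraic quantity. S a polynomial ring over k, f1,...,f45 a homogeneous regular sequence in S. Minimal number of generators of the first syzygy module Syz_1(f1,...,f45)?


Regular sequence => Koszul complex is the minimal free resolution.
Syz_1 minimally generated by Koszul relations f_i*e_j - f_j*e_i (i<j): mu(Syz_1) = beta_2 = C(m,2) = m(m-1)/2
m=45
45*44/2 = 990


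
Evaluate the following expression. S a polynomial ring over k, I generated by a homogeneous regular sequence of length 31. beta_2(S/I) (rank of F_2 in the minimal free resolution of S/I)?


Regular sequence => Koszul complex is the minimal free resolution.
Syz_1 minimally generated by Koszul relations f_i*e_j - f_j*e_i (i<j): mu(Syz_1) = beta_2 = C(m,2) = m(m-1)/2
m=31
31*30/2 = 465


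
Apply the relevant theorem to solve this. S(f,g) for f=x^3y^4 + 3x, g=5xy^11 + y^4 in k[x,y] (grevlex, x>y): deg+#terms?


LT(f)=x^3y^4, LT(g)=5xy^11
lcm(LM)=x^3y^11
S(f,g) (scaled by 5 to clear denominators) = 5y^7*f - x^2*g = 15xy^7 - x^2y^4
2 terms, deg 8.
8+2=10


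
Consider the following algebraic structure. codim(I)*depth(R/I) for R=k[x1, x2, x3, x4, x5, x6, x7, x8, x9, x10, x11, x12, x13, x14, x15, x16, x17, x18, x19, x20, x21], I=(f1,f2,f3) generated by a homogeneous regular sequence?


codim=3, depth=dim(R/I)=21-3=18
Product=3*18=54


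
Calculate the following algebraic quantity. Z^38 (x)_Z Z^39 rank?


rank(M(x)N) = rank(M)*rank(N)
38*39 = 1482


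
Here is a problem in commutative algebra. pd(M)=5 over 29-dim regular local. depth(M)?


pd+depth=depth(R)=29
depth=29-5=24


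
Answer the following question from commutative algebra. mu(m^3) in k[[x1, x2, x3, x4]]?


C(n+d-1,d)=C(6,3)=20


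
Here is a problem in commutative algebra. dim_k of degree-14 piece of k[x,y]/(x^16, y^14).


k[x,y], I = (x^16, y^14), d = 14
Need i < 16 and d-i < 14.
Range: 1 <= i <= 14.
H(14) = 14


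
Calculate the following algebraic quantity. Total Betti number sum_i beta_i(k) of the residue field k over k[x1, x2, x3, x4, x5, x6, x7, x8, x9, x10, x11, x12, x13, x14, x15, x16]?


Koszul resolution: beta_i(k)=C(n,i), n=16
sum_i C(16,i) = 2^16 = 65536


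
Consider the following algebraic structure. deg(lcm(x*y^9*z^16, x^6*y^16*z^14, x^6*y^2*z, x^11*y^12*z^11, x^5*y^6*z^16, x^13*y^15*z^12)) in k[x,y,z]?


lcm = componentwise max:
x: max(1,6,6,11,5,13)=13
y: max(9,16,2,12,6,15)=16
z: max(16,14,1,11,16,12)=16
Total=13+16+16=45


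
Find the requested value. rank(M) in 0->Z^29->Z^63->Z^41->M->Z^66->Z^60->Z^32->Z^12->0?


Alt sum=0:
(-1)^0*29 + (-1)^1*63 + (-1)^2*41 + (-1)^3*? + (-1)^4*66 + (-1)^5*60 + (-1)^6*32 + (-1)^7*12=0
rank(M)=33


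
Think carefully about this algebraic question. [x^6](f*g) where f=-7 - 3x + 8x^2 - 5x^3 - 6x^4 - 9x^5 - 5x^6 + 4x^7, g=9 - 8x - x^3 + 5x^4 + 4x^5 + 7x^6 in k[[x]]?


[x^6] = sum a_i*b_j, i+j=6
  -7*7=-49
  -3*4=-12
  8*5=40
  -5*-1=5
  -9*-8=72
  -5*9=-45
Sum=11


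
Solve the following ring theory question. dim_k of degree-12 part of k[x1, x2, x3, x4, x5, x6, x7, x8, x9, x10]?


C(d+n-1,n-1)=C(21,9)=293930


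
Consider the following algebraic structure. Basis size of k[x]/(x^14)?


Basis: 1,x,...,x^13
dim=14


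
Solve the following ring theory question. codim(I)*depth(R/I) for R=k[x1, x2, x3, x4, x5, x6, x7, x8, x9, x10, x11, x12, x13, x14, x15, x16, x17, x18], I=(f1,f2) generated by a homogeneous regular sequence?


codim=2, depth=dim(R/I)=18-2=16
Product=2*16=32


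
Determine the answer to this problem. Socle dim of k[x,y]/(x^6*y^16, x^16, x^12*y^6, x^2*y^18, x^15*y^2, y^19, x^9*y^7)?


Socle = ann(m) = span of standard monomials u with x*u, y*u in I (staircase corners).
Minimal generators: x^16, x^15*y^2, x^12*y^6, x^9*y^7, x^6*y^16, x^2*y^18, y^19
Corners: xy^18, x^5y^17, x^8y^15, x^11y^6, x^14y^5, x^15y
Socle dim=6


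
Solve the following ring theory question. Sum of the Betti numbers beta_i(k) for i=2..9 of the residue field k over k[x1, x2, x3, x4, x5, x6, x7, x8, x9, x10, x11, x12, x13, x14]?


Koszul resolution: beta_i(k)=C(n,i), n=14
C(14,2)=91, C(14,3)=364, C(14,4)=1001, C(14,5)=2002, C(14,6)=3003, C(14,7)=3432, C(14,8)=3003, C(14,9)=2002
Sum=14898


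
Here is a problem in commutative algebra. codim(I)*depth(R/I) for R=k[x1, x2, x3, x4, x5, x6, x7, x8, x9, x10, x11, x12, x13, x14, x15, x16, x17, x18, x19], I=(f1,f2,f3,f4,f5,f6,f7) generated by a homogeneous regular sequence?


codim=7, depth=dim(R/I)=19-7=12
Product=7*12=84


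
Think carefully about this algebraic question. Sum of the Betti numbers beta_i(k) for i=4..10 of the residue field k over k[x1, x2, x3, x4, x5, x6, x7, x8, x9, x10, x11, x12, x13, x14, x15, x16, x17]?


Koszul resolution: beta_i(k)=C(n,i), n=17
C(17,4)=2380, C(17,5)=6188, C(17,6)=12376, C(17,7)=19448, C(17,8)=24310, C(17,9)=24310, C(17,10)=19448
Sum=108460


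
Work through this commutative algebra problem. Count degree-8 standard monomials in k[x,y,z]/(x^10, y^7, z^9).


Need i<10, j<7, k<9 with i+j+k=8.
For each i, j ranges over max(0,8-i-8)..min(6,8-i):
  i=0: j in [0,6] -> 7
  i=1: j in [0,6] -> 7
  i=2: j in [0,6] -> 7
  i=3: j in [0,5] -> 6
  i=4: j in [0,4] -> 5
  i=5: j in [0,3] -> 4
  i=6: j in [0,2] -> 3
  i=7: j in [0,1] -> 2
  i=8: j in [0,0] -> 1
H(8) = 7+7+7+6+5+4+3+2+1 = 42


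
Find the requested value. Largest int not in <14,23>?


gcd(14,23)=1 => F=ab-a-b=14*23-14-23=322-37=285


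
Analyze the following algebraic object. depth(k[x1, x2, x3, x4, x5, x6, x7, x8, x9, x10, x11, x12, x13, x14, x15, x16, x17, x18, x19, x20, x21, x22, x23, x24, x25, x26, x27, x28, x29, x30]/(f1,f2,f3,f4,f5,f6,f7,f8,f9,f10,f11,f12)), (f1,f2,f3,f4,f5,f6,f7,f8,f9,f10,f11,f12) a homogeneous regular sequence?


depth(R)=30
depth(R/I)=30-12=18


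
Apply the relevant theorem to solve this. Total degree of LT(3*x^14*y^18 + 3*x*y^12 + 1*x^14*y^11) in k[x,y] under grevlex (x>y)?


LT: 3*x^14*y^18
deg_x=14, deg_y=18
Total=14+18=32


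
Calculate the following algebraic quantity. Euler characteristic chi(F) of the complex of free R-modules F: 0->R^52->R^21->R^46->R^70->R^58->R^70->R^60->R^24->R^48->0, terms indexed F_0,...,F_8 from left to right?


chi = sum (-1)^i * rank:
(-1)^0*52=52
(-1)^1*21=-21
(-1)^2*46=46
(-1)^3*70=-70
(-1)^4*58=58
(-1)^5*70=-70
(-1)^6*60=60
(-1)^7*24=-24
(-1)^8*48=48
chi=79


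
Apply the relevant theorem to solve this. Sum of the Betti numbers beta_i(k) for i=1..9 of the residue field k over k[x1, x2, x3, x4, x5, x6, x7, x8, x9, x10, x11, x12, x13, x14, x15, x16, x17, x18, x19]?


Koszul resolution: beta_i(k)=C(n,i), n=19
C(19,1)=19, C(19,2)=171, C(19,3)=969, C(19,4)=3876, C(19,5)=11628, C(19,6)=27132, C(19,7)=50388, C(19,8)=75582, C(19,9)=92378
Sum=262143


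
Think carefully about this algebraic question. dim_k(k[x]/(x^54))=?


Basis: 1,x,...,x^53
dim=54


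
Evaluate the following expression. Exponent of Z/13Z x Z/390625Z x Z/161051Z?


Exponent = lcm of the cyclic orders; pairwise coprime => product.
13^1*5^8*11^5=13*390625*161051=817837109375


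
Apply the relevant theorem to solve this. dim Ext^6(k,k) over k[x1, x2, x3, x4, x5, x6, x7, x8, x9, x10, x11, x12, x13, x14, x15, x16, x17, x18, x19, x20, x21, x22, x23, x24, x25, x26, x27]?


C(n,i)=C(27,6)=296010


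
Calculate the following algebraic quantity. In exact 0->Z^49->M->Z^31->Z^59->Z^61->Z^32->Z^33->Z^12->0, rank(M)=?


Alt sum=0:
(-1)^0*49 + (-1)^1*? + (-1)^2*31 + (-1)^3*59 + (-1)^4*61 + (-1)^5*32 + (-1)^6*33 + (-1)^7*12=0
rank(M)=71


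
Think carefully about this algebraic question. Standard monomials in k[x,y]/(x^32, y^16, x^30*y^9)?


k[x,y]/I, I = (x^32, y^16, x^30*y^9)
Rect: 32x16=512. Corner: (32-30)x(16-9)=14.
dim = 512-14 = 498


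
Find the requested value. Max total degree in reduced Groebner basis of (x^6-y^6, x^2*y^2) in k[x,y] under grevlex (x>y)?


LT(f1)=x^6, LT(f2)=x^2y^2, lcm=x^6y^2
S(f1,f2) = y^2*f1 - x^4*f2 = -y^8
Reduced GB = {f1, f2, y^8}; degrees 6, 4, 8
Max = 8


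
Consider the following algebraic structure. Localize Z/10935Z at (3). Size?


3-primary part: 10935=3^7*5
Size=3^7=2187


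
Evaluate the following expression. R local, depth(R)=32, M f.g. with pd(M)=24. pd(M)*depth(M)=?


pd+depth=32
depth=32-24=8
pd*depth=24*8=192


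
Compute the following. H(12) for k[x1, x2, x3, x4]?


C(d+n-1,n-1)=C(15,3)=455


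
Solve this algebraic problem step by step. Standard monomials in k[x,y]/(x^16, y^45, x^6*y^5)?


k[x,y]/I, I = (x^16, y^45, x^6*y^5)
Rect: 16x45=720. Corner: (16-6)x(45-5)=400.
dim = 720-400 = 320


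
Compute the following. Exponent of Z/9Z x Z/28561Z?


Exponent = lcm of the cyclic orders; pairwise coprime => product.
3^2*13^4=9*28561=257049


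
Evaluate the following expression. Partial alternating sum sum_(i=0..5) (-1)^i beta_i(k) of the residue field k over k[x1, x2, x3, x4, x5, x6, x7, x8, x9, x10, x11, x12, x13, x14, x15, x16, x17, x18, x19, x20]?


Koszul resolution: beta_i(k)=C(n,i), n=20
sum_(i=0..p) (-1)^i C(n,i) = (-1)^p C(n-1,p)
(-1)^5*C(19,5) = (-1)^5*11628 = -11628


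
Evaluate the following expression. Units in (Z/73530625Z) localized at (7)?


Local ring = Z/117649Z.
phi(117649) = 7^5*(7-1) = 100842


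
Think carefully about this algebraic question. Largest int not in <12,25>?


gcd(12,25)=1 => F=ab-a-b=12*25-12-25=300-37=263


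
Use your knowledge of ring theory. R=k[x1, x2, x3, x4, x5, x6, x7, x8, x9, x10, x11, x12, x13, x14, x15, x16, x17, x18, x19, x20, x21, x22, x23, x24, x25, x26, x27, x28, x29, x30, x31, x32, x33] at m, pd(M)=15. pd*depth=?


pd+depth=33
depth=33-15=18
pd*depth=15*18=270


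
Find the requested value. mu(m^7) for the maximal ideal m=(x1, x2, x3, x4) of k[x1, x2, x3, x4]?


Graded Nakayama: mu(m^d) = dim_k (m^d/m^(d+1)) = #degree-7 monomials in 4 vars
C(n+d-1,d)=C(10,7)=120


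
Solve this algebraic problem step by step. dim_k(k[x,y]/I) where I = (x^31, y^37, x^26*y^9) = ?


k[x,y]/I, I = (x^31, y^37, x^26*y^9)
Rect: 31x37=1147. Corner: (31-26)x(37-9)=140.
dim = 1147-140 = 1007
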